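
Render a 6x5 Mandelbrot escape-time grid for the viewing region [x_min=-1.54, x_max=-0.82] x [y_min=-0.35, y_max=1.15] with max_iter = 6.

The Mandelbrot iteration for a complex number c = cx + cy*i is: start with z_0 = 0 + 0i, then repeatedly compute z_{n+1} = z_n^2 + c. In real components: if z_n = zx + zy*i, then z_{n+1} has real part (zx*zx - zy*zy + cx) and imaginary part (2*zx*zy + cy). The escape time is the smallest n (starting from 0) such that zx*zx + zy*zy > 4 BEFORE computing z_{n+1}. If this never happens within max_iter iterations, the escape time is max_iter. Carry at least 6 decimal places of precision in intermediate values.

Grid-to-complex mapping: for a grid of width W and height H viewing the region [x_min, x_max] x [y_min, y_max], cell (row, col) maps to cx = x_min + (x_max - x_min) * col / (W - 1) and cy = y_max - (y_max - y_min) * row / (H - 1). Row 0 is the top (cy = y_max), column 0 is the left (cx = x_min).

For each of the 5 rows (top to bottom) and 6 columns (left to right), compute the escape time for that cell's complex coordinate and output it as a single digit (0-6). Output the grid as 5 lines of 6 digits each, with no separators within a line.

Answer: 222333
333334
456666
666666
456666

Derivation:
(row=0, col=0): c = -1.5400 + 1.1500i → escape time 2
(row=0, col=1): c = -1.3960 + 1.1500i → escape time 2
(row=0, col=2): c = -1.2520 + 1.1500i → escape time 2
(row=0, col=3): c = -1.1080 + 1.1500i → escape time 3
(row=0, col=4): c = -0.9640 + 1.1500i → escape time 3
(row=0, col=5): c = -0.8200 + 1.1500i → escape time 3
(row=1, col=0): c = -1.5400 + 0.7750i → escape time 3
(row=1, col=1): c = -1.3960 + 0.7750i → escape time 3
(row=1, col=2): c = -1.2520 + 0.7750i → escape time 3
(row=1, col=3): c = -1.1080 + 0.7750i → escape time 3
(row=1, col=4): c = -0.9640 + 0.7750i → escape time 3
(row=1, col=5): c = -0.8200 + 0.7750i → escape time 4
(row=2, col=0): c = -1.5400 + 0.4000i → escape time 4
(row=2, col=1): c = -1.3960 + 0.4000i → escape time 5
(row=2, col=2): c = -1.2520 + 0.4000i → escape time 6
(row=2, col=3): c = -1.1080 + 0.4000i → escape time 6
(row=2, col=4): c = -0.9640 + 0.4000i → escape time 6
(row=2, col=5): c = -0.8200 + 0.4000i → escape time 6
(row=3, col=0): c = -1.5400 + 0.0250i → escape time 6
(row=3, col=1): c = -1.3960 + 0.0250i → escape time 6
(row=3, col=2): c = -1.2520 + 0.0250i → escape time 6
(row=3, col=3): c = -1.1080 + 0.0250i → escape time 6
(row=3, col=4): c = -0.9640 + 0.0250i → escape time 6
(row=3, col=5): c = -0.8200 + 0.0250i → escape time 6
(row=4, col=0): c = -1.5400 + -0.3500i → escape time 4
(row=4, col=1): c = -1.3960 + -0.3500i → escape time 5
(row=4, col=2): c = -1.2520 + -0.3500i → escape time 6
(row=4, col=3): c = -1.1080 + -0.3500i → escape time 6
(row=4, col=4): c = -0.9640 + -0.3500i → escape time 6
(row=4, col=5): c = -0.8200 + -0.3500i → escape time 6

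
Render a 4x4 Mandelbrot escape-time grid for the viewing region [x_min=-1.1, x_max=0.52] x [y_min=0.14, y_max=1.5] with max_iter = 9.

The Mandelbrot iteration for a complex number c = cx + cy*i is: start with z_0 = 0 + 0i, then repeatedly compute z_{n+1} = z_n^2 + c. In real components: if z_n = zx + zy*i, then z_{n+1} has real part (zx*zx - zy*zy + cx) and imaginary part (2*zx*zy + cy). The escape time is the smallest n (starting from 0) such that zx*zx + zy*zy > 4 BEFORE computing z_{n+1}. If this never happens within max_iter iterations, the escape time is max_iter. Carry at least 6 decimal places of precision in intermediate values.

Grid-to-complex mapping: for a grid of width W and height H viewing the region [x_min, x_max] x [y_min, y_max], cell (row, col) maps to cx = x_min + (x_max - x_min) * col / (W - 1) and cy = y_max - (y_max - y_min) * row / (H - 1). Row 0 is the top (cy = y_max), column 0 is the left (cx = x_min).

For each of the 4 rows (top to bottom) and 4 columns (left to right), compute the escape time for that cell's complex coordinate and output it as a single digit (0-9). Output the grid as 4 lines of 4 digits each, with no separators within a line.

Answer: 2222
3462
4994
9995

Derivation:
(row=0, col=0): c = -1.1000 + 1.5000i → escape time 2
(row=0, col=1): c = -0.5600 + 1.5000i → escape time 2
(row=0, col=2): c = -0.0200 + 1.5000i → escape time 2
(row=0, col=3): c = 0.5200 + 1.5000i → escape time 2
(row=1, col=0): c = -1.1000 + 1.0467i → escape time 3
(row=1, col=1): c = -0.5600 + 1.0467i → escape time 4
(row=1, col=2): c = -0.0200 + 1.0467i → escape time 6
(row=1, col=3): c = 0.5200 + 1.0467i → escape time 2
(row=2, col=0): c = -1.1000 + 0.5933i → escape time 4
(row=2, col=1): c = -0.5600 + 0.5933i → escape time 9
(row=2, col=2): c = -0.0200 + 0.5933i → escape time 9
(row=2, col=3): c = 0.5200 + 0.5933i → escape time 4
(row=3, col=0): c = -1.1000 + 0.1400i → escape time 9
(row=3, col=1): c = -0.5600 + 0.1400i → escape time 9
(row=3, col=2): c = -0.0200 + 0.1400i → escape time 9
(row=3, col=3): c = 0.5200 + 0.1400i → escape time 5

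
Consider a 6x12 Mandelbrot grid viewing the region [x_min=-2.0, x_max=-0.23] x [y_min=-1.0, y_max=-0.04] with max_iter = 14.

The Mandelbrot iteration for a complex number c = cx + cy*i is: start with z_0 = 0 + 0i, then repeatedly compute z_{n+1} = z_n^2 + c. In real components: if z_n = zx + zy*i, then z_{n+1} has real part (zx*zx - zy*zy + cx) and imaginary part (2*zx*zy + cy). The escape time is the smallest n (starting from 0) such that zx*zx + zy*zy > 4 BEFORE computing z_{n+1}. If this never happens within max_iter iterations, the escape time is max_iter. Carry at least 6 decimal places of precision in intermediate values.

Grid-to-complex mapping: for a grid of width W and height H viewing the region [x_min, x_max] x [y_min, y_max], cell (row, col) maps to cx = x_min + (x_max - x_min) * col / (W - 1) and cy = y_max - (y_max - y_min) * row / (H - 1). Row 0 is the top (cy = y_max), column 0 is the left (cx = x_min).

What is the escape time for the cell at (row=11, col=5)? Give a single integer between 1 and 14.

Answer: 6

Derivation:
z_0 = 0 + 0i, c = -0.2300 + -1.0000i
Iter 1: z = -0.2300 + -1.0000i, |z|^2 = 1.0529
Iter 2: z = -1.1771 + -0.5400i, |z|^2 = 1.6772
Iter 3: z = 0.8640 + 0.2713i, |z|^2 = 0.8200
Iter 4: z = 0.4428 + -0.5313i, |z|^2 = 0.4784
Iter 5: z = -0.3161 + -1.4705i, |z|^2 = 2.2624
Iter 6: z = -2.2926 + -0.0702i, |z|^2 = 5.2607
Escaped at iteration 6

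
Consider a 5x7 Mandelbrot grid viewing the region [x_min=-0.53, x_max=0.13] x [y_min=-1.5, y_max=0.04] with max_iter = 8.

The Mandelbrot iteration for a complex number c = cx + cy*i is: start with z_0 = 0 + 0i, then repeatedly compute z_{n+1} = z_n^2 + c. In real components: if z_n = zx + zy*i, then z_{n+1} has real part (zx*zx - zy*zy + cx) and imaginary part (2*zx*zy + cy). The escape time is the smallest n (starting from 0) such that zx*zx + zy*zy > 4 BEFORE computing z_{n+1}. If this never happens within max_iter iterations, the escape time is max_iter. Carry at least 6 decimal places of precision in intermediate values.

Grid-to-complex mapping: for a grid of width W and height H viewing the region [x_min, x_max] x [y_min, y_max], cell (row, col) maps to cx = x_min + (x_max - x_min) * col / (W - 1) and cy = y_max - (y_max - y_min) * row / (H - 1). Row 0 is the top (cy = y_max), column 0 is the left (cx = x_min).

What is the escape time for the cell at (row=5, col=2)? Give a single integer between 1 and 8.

z_0 = 0 + 0i, c = -0.2000 + -1.2433i
Iter 1: z = -0.2000 + -1.2433i, |z|^2 = 1.5859
Iter 2: z = -1.7059 + -0.7460i, |z|^2 = 3.4665
Iter 3: z = 2.1535 + 1.3018i, |z|^2 = 6.3324
Escaped at iteration 3

Answer: 3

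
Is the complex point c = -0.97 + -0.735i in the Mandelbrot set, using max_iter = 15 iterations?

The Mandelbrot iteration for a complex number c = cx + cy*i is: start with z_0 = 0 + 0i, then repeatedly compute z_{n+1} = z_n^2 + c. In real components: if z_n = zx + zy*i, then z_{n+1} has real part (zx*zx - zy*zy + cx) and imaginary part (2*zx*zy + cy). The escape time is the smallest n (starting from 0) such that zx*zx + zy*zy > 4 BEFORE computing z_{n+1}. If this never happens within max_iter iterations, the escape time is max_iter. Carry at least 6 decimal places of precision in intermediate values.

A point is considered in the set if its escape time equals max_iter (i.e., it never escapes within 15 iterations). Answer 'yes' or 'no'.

z_0 = 0 + 0i, c = -0.9700 + -0.7350i
Iter 1: z = -0.9700 + -0.7350i, |z|^2 = 1.4811
Iter 2: z = -0.5693 + 0.6909i, |z|^2 = 0.8015
Iter 3: z = -1.1232 + -1.5217i, |z|^2 = 3.5772
Iter 4: z = -2.0239 + 2.6834i, |z|^2 = 11.2968
Escaped at iteration 4

Answer: no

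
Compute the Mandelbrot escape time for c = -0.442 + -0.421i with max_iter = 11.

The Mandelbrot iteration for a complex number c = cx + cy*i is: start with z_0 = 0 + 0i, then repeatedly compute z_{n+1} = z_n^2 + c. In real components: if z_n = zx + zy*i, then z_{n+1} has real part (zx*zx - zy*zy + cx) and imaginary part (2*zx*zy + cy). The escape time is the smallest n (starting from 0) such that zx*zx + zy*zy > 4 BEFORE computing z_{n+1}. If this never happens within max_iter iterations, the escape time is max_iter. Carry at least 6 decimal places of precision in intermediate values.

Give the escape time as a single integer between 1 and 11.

z_0 = 0 + 0i, c = -0.4420 + -0.4210i
Iter 1: z = -0.4420 + -0.4210i, |z|^2 = 0.3726
Iter 2: z = -0.4239 + -0.0488i, |z|^2 = 0.1821
Iter 3: z = -0.2647 + -0.3796i, |z|^2 = 0.2142
Iter 4: z = -0.5160 + -0.2200i, |z|^2 = 0.3147
Iter 5: z = -0.2241 + -0.1939i, |z|^2 = 0.0878
Iter 6: z = -0.4294 + -0.3341i, |z|^2 = 0.2960
Iter 7: z = -0.3692 + -0.1341i, |z|^2 = 0.1543
Iter 8: z = -0.3236 + -0.3220i, |z|^2 = 0.2084
Iter 9: z = -0.4409 + -0.2126i, |z|^2 = 0.2396
Iter 10: z = -0.2928 + -0.2335i, |z|^2 = 0.1403

Answer: 11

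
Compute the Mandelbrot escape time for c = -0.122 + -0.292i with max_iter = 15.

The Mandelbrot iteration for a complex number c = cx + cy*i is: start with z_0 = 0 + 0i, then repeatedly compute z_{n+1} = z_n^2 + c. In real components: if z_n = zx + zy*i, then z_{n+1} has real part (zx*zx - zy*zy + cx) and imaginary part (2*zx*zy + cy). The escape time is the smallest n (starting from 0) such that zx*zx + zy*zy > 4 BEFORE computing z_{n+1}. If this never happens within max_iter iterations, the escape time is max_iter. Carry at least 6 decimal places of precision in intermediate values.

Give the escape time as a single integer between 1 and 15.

Answer: 15

Derivation:
z_0 = 0 + 0i, c = -0.1220 + -0.2920i
Iter 1: z = -0.1220 + -0.2920i, |z|^2 = 0.1001
Iter 2: z = -0.1924 + -0.2208i, |z|^2 = 0.0857
Iter 3: z = -0.1337 + -0.2071i, |z|^2 = 0.0608
Iter 4: z = -0.1470 + -0.2366i, |z|^2 = 0.0776
Iter 5: z = -0.1564 + -0.2224i, |z|^2 = 0.0739
Iter 6: z = -0.1470 + -0.2224i, |z|^2 = 0.0711
Iter 7: z = -0.1499 + -0.2266i, |z|^2 = 0.0738
Iter 8: z = -0.1509 + -0.2241i, |z|^2 = 0.0730
Iter 9: z = -0.1494 + -0.2244i, |z|^2 = 0.0727
Iter 10: z = -0.1500 + -0.2249i, |z|^2 = 0.0731
Iter 11: z = -0.1501 + -0.2245i, |z|^2 = 0.0729
Iter 12: z = -0.1499 + -0.2246i, |z|^2 = 0.0729
Iter 13: z = -0.1500 + -0.2247i, |z|^2 = 0.0730
Iter 14: z = -0.1500 + -0.2246i, |z|^2 = 0.0729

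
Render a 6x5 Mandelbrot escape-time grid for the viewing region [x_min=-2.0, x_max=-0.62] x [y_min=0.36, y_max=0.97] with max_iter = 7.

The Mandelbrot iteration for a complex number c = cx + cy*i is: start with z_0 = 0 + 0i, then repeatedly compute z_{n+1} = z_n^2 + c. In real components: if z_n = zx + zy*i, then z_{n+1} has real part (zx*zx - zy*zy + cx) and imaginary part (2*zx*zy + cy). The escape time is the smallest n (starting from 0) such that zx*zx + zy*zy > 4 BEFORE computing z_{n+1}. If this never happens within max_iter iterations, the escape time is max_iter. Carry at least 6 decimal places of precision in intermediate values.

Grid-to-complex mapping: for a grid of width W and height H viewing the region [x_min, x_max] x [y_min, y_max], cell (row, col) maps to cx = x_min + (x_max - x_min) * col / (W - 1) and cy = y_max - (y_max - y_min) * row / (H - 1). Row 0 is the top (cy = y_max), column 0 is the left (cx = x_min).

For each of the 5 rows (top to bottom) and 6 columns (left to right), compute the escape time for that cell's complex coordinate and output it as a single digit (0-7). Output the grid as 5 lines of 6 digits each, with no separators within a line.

Answer: 123334
123344
133347
133557
135777

Derivation:
(row=0, col=0): c = -2.0000 + 0.9700i → escape time 1
(row=0, col=1): c = -1.7240 + 0.9700i → escape time 2
(row=0, col=2): c = -1.4480 + 0.9700i → escape time 3
(row=0, col=3): c = -1.1720 + 0.9700i → escape time 3
(row=0, col=4): c = -0.8960 + 0.9700i → escape time 3
(row=0, col=5): c = -0.6200 + 0.9700i → escape time 4
(row=1, col=0): c = -2.0000 + 0.8175i → escape time 1
(row=1, col=1): c = -1.7240 + 0.8175i → escape time 2
(row=1, col=2): c = -1.4480 + 0.8175i → escape time 3
(row=1, col=3): c = -1.1720 + 0.8175i → escape time 3
(row=1, col=4): c = -0.8960 + 0.8175i → escape time 4
(row=1, col=5): c = -0.6200 + 0.8175i → escape time 4
(row=2, col=0): c = -2.0000 + 0.6650i → escape time 1
(row=2, col=1): c = -1.7240 + 0.6650i → escape time 3
(row=2, col=2): c = -1.4480 + 0.6650i → escape time 3
(row=2, col=3): c = -1.1720 + 0.6650i → escape time 3
(row=2, col=4): c = -0.8960 + 0.6650i → escape time 4
(row=2, col=5): c = -0.6200 + 0.6650i → escape time 7
(row=3, col=0): c = -2.0000 + 0.5125i → escape time 1
(row=3, col=1): c = -1.7240 + 0.5125i → escape time 3
(row=3, col=2): c = -1.4480 + 0.5125i → escape time 3
(row=3, col=3): c = -1.1720 + 0.5125i → escape time 5
(row=3, col=4): c = -0.8960 + 0.5125i → escape time 5
(row=3, col=5): c = -0.6200 + 0.5125i → escape time 7
(row=4, col=0): c = -2.0000 + 0.3600i → escape time 1
(row=4, col=1): c = -1.7240 + 0.3600i → escape time 3
(row=4, col=2): c = -1.4480 + 0.3600i → escape time 5
(row=4, col=3): c = -1.1720 + 0.3600i → escape time 7
(row=4, col=4): c = -0.8960 + 0.3600i → escape time 7
(row=4, col=5): c = -0.6200 + 0.3600i → escape time 7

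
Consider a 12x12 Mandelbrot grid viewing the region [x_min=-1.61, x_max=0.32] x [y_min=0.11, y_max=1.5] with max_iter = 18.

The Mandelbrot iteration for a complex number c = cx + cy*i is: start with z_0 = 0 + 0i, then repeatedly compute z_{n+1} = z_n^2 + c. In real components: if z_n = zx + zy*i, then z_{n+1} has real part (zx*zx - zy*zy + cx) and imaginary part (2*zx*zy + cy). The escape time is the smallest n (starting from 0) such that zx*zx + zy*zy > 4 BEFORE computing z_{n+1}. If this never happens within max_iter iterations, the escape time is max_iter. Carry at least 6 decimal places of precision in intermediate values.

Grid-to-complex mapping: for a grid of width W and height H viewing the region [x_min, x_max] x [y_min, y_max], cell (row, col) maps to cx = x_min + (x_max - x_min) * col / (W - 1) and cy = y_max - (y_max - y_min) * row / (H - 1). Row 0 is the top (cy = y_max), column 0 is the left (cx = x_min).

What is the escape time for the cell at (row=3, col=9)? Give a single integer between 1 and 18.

Answer: 4

Derivation:
z_0 = 0 + 0i, c = -0.0309 + 1.1209i
Iter 1: z = -0.0309 + 1.1209i, |z|^2 = 1.2574
Iter 2: z = -1.2864 + 1.0516i, |z|^2 = 2.7607
Iter 3: z = 0.5180 + -1.5847i, |z|^2 = 2.7795
Iter 4: z = -2.2738 + -0.5208i, |z|^2 = 5.4413
Escaped at iteration 4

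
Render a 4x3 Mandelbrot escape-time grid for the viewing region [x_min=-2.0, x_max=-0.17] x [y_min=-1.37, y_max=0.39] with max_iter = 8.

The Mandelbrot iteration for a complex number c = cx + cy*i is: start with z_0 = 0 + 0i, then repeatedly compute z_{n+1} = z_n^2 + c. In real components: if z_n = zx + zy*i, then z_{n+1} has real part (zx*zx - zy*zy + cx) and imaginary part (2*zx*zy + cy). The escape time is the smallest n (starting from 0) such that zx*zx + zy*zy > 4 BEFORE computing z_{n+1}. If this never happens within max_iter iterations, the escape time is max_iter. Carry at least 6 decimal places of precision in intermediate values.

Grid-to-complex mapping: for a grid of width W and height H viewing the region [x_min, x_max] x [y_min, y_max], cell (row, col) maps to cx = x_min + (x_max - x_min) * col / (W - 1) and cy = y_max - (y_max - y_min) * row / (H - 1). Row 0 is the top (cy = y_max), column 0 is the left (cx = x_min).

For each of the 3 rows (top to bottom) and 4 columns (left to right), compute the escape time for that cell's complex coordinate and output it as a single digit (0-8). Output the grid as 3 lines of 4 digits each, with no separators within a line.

(row=0, col=0): c = -2.0000 + 0.3900i → escape time 1
(row=0, col=1): c = -1.3900 + 0.3900i → escape time 5
(row=0, col=2): c = -0.7800 + 0.3900i → escape time 8
(row=0, col=3): c = -0.1700 + 0.3900i → escape time 8
(row=1, col=0): c = -2.0000 + -0.4900i → escape time 1
(row=1, col=1): c = -1.3900 + -0.4900i → escape time 3
(row=1, col=2): c = -0.7800 + -0.4900i → escape time 6
(row=1, col=3): c = -0.1700 + -0.4900i → escape time 8
(row=2, col=0): c = -2.0000 + -1.3700i → escape time 1
(row=2, col=1): c = -1.3900 + -1.3700i → escape time 2
(row=2, col=2): c = -0.7800 + -1.3700i → escape time 2
(row=2, col=3): c = -0.1700 + -1.3700i → escape time 2

Answer: 1588
1368
1222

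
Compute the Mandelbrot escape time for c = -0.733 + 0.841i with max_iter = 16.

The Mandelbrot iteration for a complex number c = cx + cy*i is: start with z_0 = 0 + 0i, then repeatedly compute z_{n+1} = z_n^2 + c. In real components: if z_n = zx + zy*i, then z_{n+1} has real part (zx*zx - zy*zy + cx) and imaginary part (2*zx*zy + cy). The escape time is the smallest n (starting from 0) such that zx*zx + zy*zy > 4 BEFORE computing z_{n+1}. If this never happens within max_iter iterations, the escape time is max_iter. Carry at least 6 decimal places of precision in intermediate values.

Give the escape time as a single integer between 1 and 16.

Answer: 4

Derivation:
z_0 = 0 + 0i, c = -0.7330 + 0.8410i
Iter 1: z = -0.7330 + 0.8410i, |z|^2 = 1.2446
Iter 2: z = -0.9030 + -0.3919i, |z|^2 = 0.9690
Iter 3: z = -0.0712 + 1.5488i, |z|^2 = 2.4038
Iter 4: z = -3.1266 + 0.6205i, |z|^2 = 10.1608
Escaped at iteration 4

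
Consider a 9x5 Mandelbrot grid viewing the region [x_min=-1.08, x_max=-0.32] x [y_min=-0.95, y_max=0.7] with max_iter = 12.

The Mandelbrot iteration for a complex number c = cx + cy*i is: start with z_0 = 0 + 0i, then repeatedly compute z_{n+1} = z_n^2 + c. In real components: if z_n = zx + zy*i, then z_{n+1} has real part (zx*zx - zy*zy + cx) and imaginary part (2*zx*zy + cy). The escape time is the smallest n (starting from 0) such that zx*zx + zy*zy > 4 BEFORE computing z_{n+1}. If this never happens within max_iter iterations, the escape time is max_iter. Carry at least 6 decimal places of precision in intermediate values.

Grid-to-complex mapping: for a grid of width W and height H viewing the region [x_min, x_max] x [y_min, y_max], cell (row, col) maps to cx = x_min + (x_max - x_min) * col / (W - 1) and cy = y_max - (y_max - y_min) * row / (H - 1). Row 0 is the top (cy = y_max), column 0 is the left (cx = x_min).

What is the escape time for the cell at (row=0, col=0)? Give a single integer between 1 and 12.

z_0 = 0 + 0i, c = -1.0800 + 0.7000i
Iter 1: z = -1.0800 + 0.7000i, |z|^2 = 1.6564
Iter 2: z = -0.4036 + -0.8120i, |z|^2 = 0.8222
Iter 3: z = -1.5765 + 1.3554i, |z|^2 = 4.3224
Escaped at iteration 3

Answer: 3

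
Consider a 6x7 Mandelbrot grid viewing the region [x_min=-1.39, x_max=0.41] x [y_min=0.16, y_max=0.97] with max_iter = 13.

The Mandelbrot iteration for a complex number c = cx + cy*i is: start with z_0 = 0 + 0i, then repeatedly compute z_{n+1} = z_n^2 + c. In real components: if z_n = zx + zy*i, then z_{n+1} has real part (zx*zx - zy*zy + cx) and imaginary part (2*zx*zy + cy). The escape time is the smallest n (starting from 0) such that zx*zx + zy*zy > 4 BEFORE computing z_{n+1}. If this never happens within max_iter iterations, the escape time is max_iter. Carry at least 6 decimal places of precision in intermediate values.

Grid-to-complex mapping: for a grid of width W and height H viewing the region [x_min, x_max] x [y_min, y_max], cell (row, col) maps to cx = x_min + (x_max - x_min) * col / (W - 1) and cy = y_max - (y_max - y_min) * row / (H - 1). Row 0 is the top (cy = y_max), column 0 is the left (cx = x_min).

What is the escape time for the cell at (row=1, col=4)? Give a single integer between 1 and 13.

z_0 = 0 + 0i, c = 0.0500 + 0.8350i
Iter 1: z = 0.0500 + 0.8350i, |z|^2 = 0.6997
Iter 2: z = -0.6447 + 0.9185i, |z|^2 = 1.2593
Iter 3: z = -0.3780 + -0.3494i, |z|^2 = 0.2649
Iter 4: z = 0.0708 + 1.0991i, |z|^2 = 1.2130
Iter 5: z = -1.1530 + 0.9907i, |z|^2 = 2.3108
Iter 6: z = 0.3980 + -1.4494i, |z|^2 = 2.2593
Iter 7: z = -1.8925 + -0.3188i, |z|^2 = 3.6831
Iter 8: z = 3.5299 + 2.0416i, |z|^2 = 16.6283
Escaped at iteration 8

Answer: 8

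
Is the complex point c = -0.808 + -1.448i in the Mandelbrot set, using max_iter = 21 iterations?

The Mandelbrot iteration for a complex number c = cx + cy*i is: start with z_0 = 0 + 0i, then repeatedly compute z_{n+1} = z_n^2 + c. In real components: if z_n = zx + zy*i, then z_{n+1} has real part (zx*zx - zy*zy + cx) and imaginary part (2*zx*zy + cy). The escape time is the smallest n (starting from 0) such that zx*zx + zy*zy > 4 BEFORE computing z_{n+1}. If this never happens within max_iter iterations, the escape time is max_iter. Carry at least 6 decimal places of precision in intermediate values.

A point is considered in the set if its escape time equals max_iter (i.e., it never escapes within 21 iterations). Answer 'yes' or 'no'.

z_0 = 0 + 0i, c = -0.8080 + -1.4480i
Iter 1: z = -0.8080 + -1.4480i, |z|^2 = 2.7496
Iter 2: z = -2.2518 + 0.8920i, |z|^2 = 5.8664
Escaped at iteration 2

Answer: no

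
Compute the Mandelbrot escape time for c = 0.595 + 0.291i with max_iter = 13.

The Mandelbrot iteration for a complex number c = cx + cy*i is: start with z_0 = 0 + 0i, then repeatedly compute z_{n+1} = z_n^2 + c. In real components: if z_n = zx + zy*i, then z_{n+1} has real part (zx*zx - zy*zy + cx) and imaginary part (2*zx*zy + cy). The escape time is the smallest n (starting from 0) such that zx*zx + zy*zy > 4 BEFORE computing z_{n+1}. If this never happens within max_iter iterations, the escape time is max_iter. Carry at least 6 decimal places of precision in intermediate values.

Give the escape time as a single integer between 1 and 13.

Answer: 4

Derivation:
z_0 = 0 + 0i, c = 0.5950 + 0.2910i
Iter 1: z = 0.5950 + 0.2910i, |z|^2 = 0.4387
Iter 2: z = 0.8643 + 0.6373i, |z|^2 = 1.1532
Iter 3: z = 0.9360 + 1.3927i, |z|^2 = 2.8156
Iter 4: z = -0.4685 + 2.8980i, |z|^2 = 8.6177
Escaped at iteration 4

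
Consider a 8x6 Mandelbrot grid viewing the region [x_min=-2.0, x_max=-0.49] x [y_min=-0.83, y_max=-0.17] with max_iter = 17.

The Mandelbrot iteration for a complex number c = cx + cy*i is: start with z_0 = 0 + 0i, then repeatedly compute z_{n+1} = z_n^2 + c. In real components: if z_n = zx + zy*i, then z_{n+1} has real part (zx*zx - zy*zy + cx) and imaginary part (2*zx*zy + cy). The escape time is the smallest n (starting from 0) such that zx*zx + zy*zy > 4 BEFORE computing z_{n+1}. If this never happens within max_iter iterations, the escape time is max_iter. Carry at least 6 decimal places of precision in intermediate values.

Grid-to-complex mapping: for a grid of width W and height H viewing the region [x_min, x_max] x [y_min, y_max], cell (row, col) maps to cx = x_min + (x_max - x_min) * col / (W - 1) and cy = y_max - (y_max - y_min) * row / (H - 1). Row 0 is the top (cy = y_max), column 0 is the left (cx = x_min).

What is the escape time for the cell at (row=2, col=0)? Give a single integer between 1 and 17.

z_0 = 0 + 0i, c = -2.0000 + -0.4340i
Iter 1: z = -2.0000 + -0.4340i, |z|^2 = 4.1884
Escaped at iteration 1

Answer: 1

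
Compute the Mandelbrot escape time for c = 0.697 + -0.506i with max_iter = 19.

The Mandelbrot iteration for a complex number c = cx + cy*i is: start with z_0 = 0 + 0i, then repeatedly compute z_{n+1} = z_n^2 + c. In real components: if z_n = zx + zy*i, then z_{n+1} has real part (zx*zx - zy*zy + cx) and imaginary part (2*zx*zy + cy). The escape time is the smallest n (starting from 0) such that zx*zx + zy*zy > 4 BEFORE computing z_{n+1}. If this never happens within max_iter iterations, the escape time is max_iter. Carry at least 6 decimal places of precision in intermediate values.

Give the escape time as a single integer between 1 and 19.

Answer: 3

Derivation:
z_0 = 0 + 0i, c = 0.6970 + -0.5060i
Iter 1: z = 0.6970 + -0.5060i, |z|^2 = 0.7418
Iter 2: z = 0.9268 + -1.2114i, |z|^2 = 2.3263
Iter 3: z = 0.0885 + -2.7513i, |z|^2 = 7.5776
Escaped at iteration 3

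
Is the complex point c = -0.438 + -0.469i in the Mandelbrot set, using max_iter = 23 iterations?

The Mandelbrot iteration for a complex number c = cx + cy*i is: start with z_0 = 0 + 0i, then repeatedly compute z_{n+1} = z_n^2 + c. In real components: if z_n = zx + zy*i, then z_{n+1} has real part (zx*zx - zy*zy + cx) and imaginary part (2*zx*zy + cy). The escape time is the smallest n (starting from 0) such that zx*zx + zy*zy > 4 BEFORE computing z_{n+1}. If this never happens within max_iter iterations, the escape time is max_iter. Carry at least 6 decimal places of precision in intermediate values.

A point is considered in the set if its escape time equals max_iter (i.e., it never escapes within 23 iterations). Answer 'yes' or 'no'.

Answer: yes

Derivation:
z_0 = 0 + 0i, c = -0.4380 + -0.4690i
Iter 1: z = -0.4380 + -0.4690i, |z|^2 = 0.4118
Iter 2: z = -0.4661 + -0.0582i, |z|^2 = 0.2206
Iter 3: z = -0.2241 + -0.4148i, |z|^2 = 0.2223
Iter 4: z = -0.5598 + -0.2831i, |z|^2 = 0.3935
Iter 5: z = -0.2047 + -0.1521i, |z|^2 = 0.0650
Iter 6: z = -0.4192 + -0.4067i, |z|^2 = 0.3412
Iter 7: z = -0.4277 + -0.1280i, |z|^2 = 0.1993
Iter 8: z = -0.2715 + -0.3595i, |z|^2 = 0.2029
Iter 9: z = -0.4936 + -0.2738i, |z|^2 = 0.3186
Iter 10: z = -0.2694 + -0.1987i, |z|^2 = 0.1120
Iter 11: z = -0.4049 + -0.3620i, |z|^2 = 0.2950
Iter 12: z = -0.4050 + -0.1759i, |z|^2 = 0.1950
Iter 13: z = -0.3049 + -0.3265i, |z|^2 = 0.1996
Iter 14: z = -0.4517 + -0.2699i, |z|^2 = 0.2769
Iter 15: z = -0.3068 + -0.2252i, |z|^2 = 0.1449
Iter 16: z = -0.3946 + -0.3308i, |z|^2 = 0.2651
Iter 17: z = -0.3918 + -0.2080i, |z|^2 = 0.1967
Iter 18: z = -0.3278 + -0.3061i, |z|^2 = 0.2011
Iter 19: z = -0.4242 + -0.2684i, |z|^2 = 0.2520
Iter 20: z = -0.3300 + -0.2413i, |z|^2 = 0.1671
Iter 21: z = -0.3873 + -0.3097i, |z|^2 = 0.2459
Iter 22: z = -0.3839 + -0.2291i, |z|^2 = 0.1999
Did not escape in 23 iterations → in set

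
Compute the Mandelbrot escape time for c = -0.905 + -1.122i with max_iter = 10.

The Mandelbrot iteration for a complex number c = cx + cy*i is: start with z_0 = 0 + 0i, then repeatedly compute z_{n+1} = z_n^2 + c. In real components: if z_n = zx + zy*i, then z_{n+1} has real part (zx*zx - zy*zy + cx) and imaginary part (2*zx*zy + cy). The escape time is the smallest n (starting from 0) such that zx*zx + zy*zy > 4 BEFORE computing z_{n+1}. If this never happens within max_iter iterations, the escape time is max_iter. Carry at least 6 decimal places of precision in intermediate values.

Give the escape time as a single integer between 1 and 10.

z_0 = 0 + 0i, c = -0.9050 + -1.1220i
Iter 1: z = -0.9050 + -1.1220i, |z|^2 = 2.0779
Iter 2: z = -1.3449 + 0.9088i, |z|^2 = 2.6346
Iter 3: z = 0.0777 + -3.5665i, |z|^2 = 12.7257
Escaped at iteration 3

Answer: 3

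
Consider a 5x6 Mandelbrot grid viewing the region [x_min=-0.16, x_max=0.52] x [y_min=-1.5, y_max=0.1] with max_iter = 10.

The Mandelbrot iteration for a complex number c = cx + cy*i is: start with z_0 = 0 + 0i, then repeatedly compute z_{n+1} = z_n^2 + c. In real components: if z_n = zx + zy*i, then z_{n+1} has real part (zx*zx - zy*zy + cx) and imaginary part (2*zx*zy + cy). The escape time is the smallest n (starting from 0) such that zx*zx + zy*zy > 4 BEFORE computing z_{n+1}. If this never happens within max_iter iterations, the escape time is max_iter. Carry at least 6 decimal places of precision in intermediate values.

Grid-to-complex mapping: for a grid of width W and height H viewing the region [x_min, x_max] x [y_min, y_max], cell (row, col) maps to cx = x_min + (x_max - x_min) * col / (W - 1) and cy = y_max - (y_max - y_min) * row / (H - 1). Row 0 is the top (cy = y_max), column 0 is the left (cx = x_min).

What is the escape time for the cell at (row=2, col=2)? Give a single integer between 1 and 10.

z_0 = 0 + 0i, c = 0.1800 + -0.5400i
Iter 1: z = 0.1800 + -0.5400i, |z|^2 = 0.3240
Iter 2: z = -0.0792 + -0.7344i, |z|^2 = 0.5456
Iter 3: z = -0.3531 + -0.4237i, |z|^2 = 0.3042
Iter 4: z = 0.1252 + -0.2408i, |z|^2 = 0.0737
Iter 5: z = 0.1377 + -0.6003i, |z|^2 = 0.3793
Iter 6: z = -0.1614 + -0.7053i, |z|^2 = 0.5235
Iter 7: z = -0.2914 + -0.3124i, |z|^2 = 0.1825
Iter 8: z = 0.1673 + -0.3580i, |z|^2 = 0.1562
Iter 9: z = 0.0799 + -0.6598i, |z|^2 = 0.4417

Answer: 10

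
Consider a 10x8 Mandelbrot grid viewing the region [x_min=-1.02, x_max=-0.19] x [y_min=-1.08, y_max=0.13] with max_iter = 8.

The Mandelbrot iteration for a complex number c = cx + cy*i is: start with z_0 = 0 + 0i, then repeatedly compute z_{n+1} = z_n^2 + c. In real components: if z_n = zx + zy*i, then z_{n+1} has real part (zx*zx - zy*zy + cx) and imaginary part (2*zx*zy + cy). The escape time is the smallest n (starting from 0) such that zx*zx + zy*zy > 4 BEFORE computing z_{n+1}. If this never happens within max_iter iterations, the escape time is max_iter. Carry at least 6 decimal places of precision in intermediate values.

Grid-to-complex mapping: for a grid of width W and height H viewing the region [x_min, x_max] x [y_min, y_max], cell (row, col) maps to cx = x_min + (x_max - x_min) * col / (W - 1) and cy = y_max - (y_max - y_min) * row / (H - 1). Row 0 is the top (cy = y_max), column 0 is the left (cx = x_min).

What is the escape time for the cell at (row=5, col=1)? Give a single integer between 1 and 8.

z_0 = 0 + 0i, c = -0.9278 + -0.7343i
Iter 1: z = -0.9278 + -0.7343i, |z|^2 = 1.3999
Iter 2: z = -0.6062 + 0.6282i, |z|^2 = 0.7621
Iter 3: z = -0.9550 + -1.4959i, |z|^2 = 3.1498
Iter 4: z = -2.2536 + 2.1229i, |z|^2 = 9.5851
Escaped at iteration 4

Answer: 4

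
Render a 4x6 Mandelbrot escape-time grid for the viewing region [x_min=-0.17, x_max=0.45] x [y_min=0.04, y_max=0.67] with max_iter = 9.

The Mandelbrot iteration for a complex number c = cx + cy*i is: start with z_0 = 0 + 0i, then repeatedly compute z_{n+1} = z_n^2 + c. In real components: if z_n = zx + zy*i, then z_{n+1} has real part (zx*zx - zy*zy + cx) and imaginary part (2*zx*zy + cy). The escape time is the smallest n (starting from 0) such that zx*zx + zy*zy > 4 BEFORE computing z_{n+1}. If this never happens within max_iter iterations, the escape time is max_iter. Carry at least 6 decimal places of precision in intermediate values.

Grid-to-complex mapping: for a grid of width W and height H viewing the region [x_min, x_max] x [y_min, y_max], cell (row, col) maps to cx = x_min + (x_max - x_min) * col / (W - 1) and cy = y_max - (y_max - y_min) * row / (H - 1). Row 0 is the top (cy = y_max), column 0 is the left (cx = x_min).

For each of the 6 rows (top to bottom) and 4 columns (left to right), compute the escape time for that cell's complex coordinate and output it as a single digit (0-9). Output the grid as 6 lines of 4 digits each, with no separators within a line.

Answer: 9974
9995
9998
9997
9997
9996

Derivation:
(row=0, col=0): c = -0.1700 + 0.6700i → escape time 9
(row=0, col=1): c = 0.0367 + 0.6700i → escape time 9
(row=0, col=2): c = 0.2433 + 0.6700i → escape time 7
(row=0, col=3): c = 0.4500 + 0.6700i → escape time 4
(row=1, col=0): c = -0.1700 + 0.5440i → escape time 9
(row=1, col=1): c = 0.0367 + 0.5440i → escape time 9
(row=1, col=2): c = 0.2433 + 0.5440i → escape time 9
(row=1, col=3): c = 0.4500 + 0.5440i → escape time 5
(row=2, col=0): c = -0.1700 + 0.4180i → escape time 9
(row=2, col=1): c = 0.0367 + 0.4180i → escape time 9
(row=2, col=2): c = 0.2433 + 0.4180i → escape time 9
(row=2, col=3): c = 0.4500 + 0.4180i → escape time 8
(row=3, col=0): c = -0.1700 + 0.2920i → escape time 9
(row=3, col=1): c = 0.0367 + 0.2920i → escape time 9
(row=3, col=2): c = 0.2433 + 0.2920i → escape time 9
(row=3, col=3): c = 0.4500 + 0.2920i → escape time 7
(row=4, col=0): c = -0.1700 + 0.1660i → escape time 9
(row=4, col=1): c = 0.0367 + 0.1660i → escape time 9
(row=4, col=2): c = 0.2433 + 0.1660i → escape time 9
(row=4, col=3): c = 0.4500 + 0.1660i → escape time 7
(row=5, col=0): c = -0.1700 + 0.0400i → escape time 9
(row=5, col=1): c = 0.0367 + 0.0400i → escape time 9
(row=5, col=2): c = 0.2433 + 0.0400i → escape time 9
(row=5, col=3): c = 0.4500 + 0.0400i → escape time 6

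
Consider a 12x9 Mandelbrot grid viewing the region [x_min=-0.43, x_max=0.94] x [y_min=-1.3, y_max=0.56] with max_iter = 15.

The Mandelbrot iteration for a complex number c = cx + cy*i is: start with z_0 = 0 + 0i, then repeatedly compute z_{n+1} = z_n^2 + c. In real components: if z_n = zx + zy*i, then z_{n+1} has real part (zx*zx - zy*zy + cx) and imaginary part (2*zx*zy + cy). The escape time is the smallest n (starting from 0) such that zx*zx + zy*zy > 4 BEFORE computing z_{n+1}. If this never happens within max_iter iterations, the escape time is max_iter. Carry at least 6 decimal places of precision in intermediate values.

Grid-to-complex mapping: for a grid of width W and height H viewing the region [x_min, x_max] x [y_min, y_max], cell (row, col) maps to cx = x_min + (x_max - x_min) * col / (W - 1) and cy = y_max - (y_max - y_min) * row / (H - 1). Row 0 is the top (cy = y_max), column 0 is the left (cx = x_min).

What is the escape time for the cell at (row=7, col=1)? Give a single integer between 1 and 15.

z_0 = 0 + 0i, c = -0.3055 + -1.0675i
Iter 1: z = -0.3055 + -1.0675i, |z|^2 = 1.2329
Iter 2: z = -1.3517 + -0.4154i, |z|^2 = 1.9996
Iter 3: z = 1.3491 + 0.0554i, |z|^2 = 1.8232
Iter 4: z = 1.5117 + -0.9181i, |z|^2 = 3.1280
Iter 5: z = 1.1368 + -3.8431i, |z|^2 = 16.0621
Escaped at iteration 5

Answer: 5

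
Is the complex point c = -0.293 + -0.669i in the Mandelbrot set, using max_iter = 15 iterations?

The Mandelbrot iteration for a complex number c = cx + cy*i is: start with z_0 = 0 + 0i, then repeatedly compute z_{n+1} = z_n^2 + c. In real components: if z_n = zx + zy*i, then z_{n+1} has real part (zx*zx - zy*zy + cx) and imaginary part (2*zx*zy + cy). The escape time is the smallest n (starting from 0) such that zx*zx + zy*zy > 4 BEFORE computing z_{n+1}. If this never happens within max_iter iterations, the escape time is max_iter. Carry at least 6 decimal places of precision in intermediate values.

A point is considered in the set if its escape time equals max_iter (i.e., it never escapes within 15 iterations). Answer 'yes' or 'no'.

z_0 = 0 + 0i, c = -0.2930 + -0.6690i
Iter 1: z = -0.2930 + -0.6690i, |z|^2 = 0.5334
Iter 2: z = -0.6547 + -0.2770i, |z|^2 = 0.5054
Iter 3: z = 0.0589 + -0.3063i, |z|^2 = 0.0973
Iter 4: z = -0.3834 + -0.7051i, |z|^2 = 0.6441
Iter 5: z = -0.6432 + -0.1284i, |z|^2 = 0.4302
Iter 6: z = 0.1042 + -0.5039i, |z|^2 = 0.2647
Iter 7: z = -0.5360 + -0.7740i, |z|^2 = 0.8865
Iter 8: z = -0.6048 + 0.1608i, |z|^2 = 0.3917
Iter 9: z = 0.0470 + -0.8635i, |z|^2 = 0.7479
Iter 10: z = -1.0364 + -0.7501i, |z|^2 = 1.6369
Iter 11: z = 0.2185 + 0.8859i, |z|^2 = 0.8326
Iter 12: z = -1.0301 + -0.2818i, |z|^2 = 1.1405
Iter 13: z = 0.6887 + -0.0885i, |z|^2 = 0.4821
Iter 14: z = 0.1734 + -0.7909i, |z|^2 = 0.6555
Did not escape in 15 iterations → in set

Answer: yes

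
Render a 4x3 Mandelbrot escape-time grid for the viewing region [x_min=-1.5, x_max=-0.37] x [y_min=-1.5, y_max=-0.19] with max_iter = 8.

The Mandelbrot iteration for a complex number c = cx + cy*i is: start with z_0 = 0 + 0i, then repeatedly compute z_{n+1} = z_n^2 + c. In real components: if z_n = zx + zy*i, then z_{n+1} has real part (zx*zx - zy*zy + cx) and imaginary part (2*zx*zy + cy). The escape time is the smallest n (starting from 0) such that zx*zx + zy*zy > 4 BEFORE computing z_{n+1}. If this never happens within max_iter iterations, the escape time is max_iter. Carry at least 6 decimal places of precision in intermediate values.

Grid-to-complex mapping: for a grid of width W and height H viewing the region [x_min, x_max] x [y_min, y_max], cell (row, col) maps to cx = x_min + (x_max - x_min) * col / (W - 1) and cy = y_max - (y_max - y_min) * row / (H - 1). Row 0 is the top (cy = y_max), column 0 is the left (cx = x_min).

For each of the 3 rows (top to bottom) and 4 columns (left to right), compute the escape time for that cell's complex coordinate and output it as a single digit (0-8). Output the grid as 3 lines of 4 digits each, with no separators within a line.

(row=0, col=0): c = -1.5000 + -0.1900i → escape time 5
(row=0, col=1): c = -1.1233 + -0.1900i → escape time 8
(row=0, col=2): c = -0.7467 + -0.1900i → escape time 8
(row=0, col=3): c = -0.3700 + -0.1900i → escape time 8
(row=1, col=0): c = -1.5000 + -0.8450i → escape time 3
(row=1, col=1): c = -1.1233 + -0.8450i → escape time 3
(row=1, col=2): c = -0.7467 + -0.8450i → escape time 4
(row=1, col=3): c = -0.3700 + -0.8450i → escape time 6
(row=2, col=0): c = -1.5000 + -1.5000i → escape time 1
(row=2, col=1): c = -1.1233 + -1.5000i → escape time 2
(row=2, col=2): c = -0.7467 + -1.5000i → escape time 2
(row=2, col=3): c = -0.3700 + -1.5000i → escape time 2

Answer: 5888
3346
1222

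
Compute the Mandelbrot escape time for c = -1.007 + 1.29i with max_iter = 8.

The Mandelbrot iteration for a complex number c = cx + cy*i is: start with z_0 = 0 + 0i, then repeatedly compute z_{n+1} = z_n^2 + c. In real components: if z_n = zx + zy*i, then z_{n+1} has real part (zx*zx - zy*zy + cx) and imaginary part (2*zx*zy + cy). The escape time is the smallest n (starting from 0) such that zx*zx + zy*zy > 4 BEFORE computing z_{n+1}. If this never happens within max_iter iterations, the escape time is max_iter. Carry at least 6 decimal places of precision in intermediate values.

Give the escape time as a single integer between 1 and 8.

z_0 = 0 + 0i, c = -1.0070 + 1.2900i
Iter 1: z = -1.0070 + 1.2900i, |z|^2 = 2.6781
Iter 2: z = -1.6571 + -1.3081i, |z|^2 = 4.4568
Escaped at iteration 2

Answer: 2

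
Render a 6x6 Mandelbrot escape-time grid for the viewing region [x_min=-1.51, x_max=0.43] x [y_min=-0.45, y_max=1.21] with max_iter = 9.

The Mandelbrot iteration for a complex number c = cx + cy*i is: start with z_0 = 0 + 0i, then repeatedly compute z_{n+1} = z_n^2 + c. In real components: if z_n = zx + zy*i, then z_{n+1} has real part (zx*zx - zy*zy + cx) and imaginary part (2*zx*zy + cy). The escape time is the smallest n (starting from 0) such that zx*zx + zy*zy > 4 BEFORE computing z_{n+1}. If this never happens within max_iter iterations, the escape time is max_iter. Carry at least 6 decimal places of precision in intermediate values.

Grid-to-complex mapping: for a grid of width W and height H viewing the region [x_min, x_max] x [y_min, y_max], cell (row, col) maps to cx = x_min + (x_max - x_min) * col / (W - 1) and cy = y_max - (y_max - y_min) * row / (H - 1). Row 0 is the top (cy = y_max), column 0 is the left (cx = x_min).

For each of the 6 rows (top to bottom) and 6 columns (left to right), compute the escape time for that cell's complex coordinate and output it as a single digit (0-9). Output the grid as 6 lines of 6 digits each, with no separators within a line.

(row=0, col=0): c = -1.5100 + 1.2100i → escape time 2
(row=0, col=1): c = -1.1220 + 1.2100i → escape time 2
(row=0, col=2): c = -0.7340 + 1.2100i → escape time 3
(row=0, col=3): c = -0.3460 + 1.2100i → escape time 3
(row=0, col=4): c = 0.0420 + 1.2100i → escape time 3
(row=0, col=5): c = 0.4300 + 1.2100i → escape time 2
(row=1, col=0): c = -1.5100 + 0.8780i → escape time 3
(row=1, col=1): c = -1.1220 + 0.8780i → escape time 3
(row=1, col=2): c = -0.7340 + 0.8780i → escape time 4
(row=1, col=3): c = -0.3460 + 0.8780i → escape time 5
(row=1, col=4): c = 0.0420 + 0.8780i → escape time 7
(row=1, col=5): c = 0.4300 + 0.8780i → escape time 3
(row=2, col=0): c = -1.5100 + 0.5460i → escape time 3
(row=2, col=1): c = -1.1220 + 0.5460i → escape time 5
(row=2, col=2): c = -0.7340 + 0.5460i → escape time 6
(row=2, col=3): c = -0.3460 + 0.5460i → escape time 9
(row=2, col=4): c = 0.0420 + 0.5460i → escape time 9
(row=2, col=5): c = 0.4300 + 0.5460i → escape time 6
(row=3, col=0): c = -1.5100 + 0.2140i → escape time 5
(row=3, col=1): c = -1.1220 + 0.2140i → escape time 9
(row=3, col=2): c = -0.7340 + 0.2140i → escape time 9
(row=3, col=3): c = -0.3460 + 0.2140i → escape time 9
(row=3, col=4): c = 0.0420 + 0.2140i → escape time 9
(row=3, col=5): c = 0.4300 + 0.2140i → escape time 9
(row=4, col=0): c = -1.5100 + -0.1180i → escape time 7
(row=4, col=1): c = -1.1220 + -0.1180i → escape time 9
(row=4, col=2): c = -0.7340 + -0.1180i → escape time 9
(row=4, col=3): c = -0.3460 + -0.1180i → escape time 9
(row=4, col=4): c = 0.0420 + -0.1180i → escape time 9
(row=4, col=5): c = 0.4300 + -0.1180i → escape time 7
(row=5, col=0): c = -1.5100 + -0.4500i → escape time 3
(row=5, col=1): c = -1.1220 + -0.4500i → escape time 5
(row=5, col=2): c = -0.7340 + -0.4500i → escape time 8
(row=5, col=3): c = -0.3460 + -0.4500i → escape time 9
(row=5, col=4): c = 0.0420 + -0.4500i → escape time 9
(row=5, col=5): c = 0.4300 + -0.4500i → escape time 7

Answer: 223332
334573
356996
599999
799997
358997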